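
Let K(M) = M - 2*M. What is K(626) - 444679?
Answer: -445305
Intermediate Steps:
K(M) = -M
K(626) - 444679 = -1*626 - 444679 = -626 - 444679 = -445305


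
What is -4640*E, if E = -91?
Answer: 422240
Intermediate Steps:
-4640*E = -4640*(-91) = 422240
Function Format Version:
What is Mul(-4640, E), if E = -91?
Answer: 422240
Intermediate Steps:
Mul(-4640, E) = Mul(-4640, -91) = 422240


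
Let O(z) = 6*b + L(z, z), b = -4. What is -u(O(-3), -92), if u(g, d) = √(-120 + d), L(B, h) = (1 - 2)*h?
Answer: -2*I*√53 ≈ -14.56*I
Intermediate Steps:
L(B, h) = -h
O(z) = -24 - z (O(z) = 6*(-4) - z = -24 - z)
-u(O(-3), -92) = -√(-120 - 92) = -√(-212) = -2*I*√53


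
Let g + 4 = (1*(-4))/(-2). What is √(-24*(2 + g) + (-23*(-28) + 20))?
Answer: 2*√166 ≈ 25.768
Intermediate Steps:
g = -2 (g = -4 + (1*(-4))/(-2) = -4 - 4*(-½) = -4 + 2 = -2)
√(-24*(2 + g) + (-23*(-28) + 20)) = √(-24*(2 - 2) + (-23*(-28) + 20)) = √(-24*0 + (644 + 20)) = √(-8*0 + 664) = √(0 + 664) = √664 = 2*√166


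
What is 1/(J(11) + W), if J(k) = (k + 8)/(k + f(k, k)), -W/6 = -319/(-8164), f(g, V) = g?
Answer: 22451/14126 ≈ 1.5893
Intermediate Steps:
W = -957/4082 (W = -(-1914)/(-8164) = -(-1914)*(-1)/8164 = -6*319/8164 = -957/4082 ≈ -0.23444)
J(k) = (8 + k)/(2*k) (J(k) = (k + 8)/(k + k) = (8 + k)/((2*k)) = (8 + k)*(1/(2*k)) = (8 + k)/(2*k))
1/(J(11) + W) = 1/((½)*(8 + 11)/11 - 957/4082) = 1/((½)*(1/11)*19 - 957/4082) = 1/(19/22 - 957/4082) = 1/(14126/22451) = 22451/14126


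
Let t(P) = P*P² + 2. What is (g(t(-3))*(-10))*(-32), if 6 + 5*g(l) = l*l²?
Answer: -1000384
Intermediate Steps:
t(P) = 2 + P³ (t(P) = P³ + 2 = 2 + P³)
g(l) = -6/5 + l³/5 (g(l) = -6/5 + (l*l²)/5 = -6/5 + l³/5)
(g(t(-3))*(-10))*(-32) = ((-6/5 + (2 + (-3)³)³/5)*(-10))*(-32) = ((-6/5 + (2 - 27)³/5)*(-10))*(-32) = ((-6/5 + (⅕)*(-25)³)*(-10))*(-32) = ((-6/5 + (⅕)*(-15625))*(-10))*(-32) = ((-6/5 - 3125)*(-10))*(-32) = -15631/5*(-10)*(-32) = 31262*(-32) = -1000384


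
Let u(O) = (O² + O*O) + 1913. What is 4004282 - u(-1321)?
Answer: 512287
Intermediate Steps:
u(O) = 1913 + 2*O² (u(O) = (O² + O²) + 1913 = 2*O² + 1913 = 1913 + 2*O²)
4004282 - u(-1321) = 4004282 - (1913 + 2*(-1321)²) = 4004282 - (1913 + 2*1745041) = 4004282 - (1913 + 3490082) = 4004282 - 1*3491995 = 4004282 - 3491995 = 512287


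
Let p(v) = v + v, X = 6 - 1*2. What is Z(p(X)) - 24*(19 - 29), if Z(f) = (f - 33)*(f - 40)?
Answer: 1040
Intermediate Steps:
X = 4 (X = 6 - 2 = 4)
p(v) = 2*v
Z(f) = (-40 + f)*(-33 + f) (Z(f) = (-33 + f)*(-40 + f) = (-40 + f)*(-33 + f))
Z(p(X)) - 24*(19 - 29) = (1320 + (2*4)² - 146*4) - 24*(19 - 29) = (1320 + 8² - 73*8) - 24*(-10) = (1320 + 64 - 584) - 1*(-240) = 800 + 240 = 1040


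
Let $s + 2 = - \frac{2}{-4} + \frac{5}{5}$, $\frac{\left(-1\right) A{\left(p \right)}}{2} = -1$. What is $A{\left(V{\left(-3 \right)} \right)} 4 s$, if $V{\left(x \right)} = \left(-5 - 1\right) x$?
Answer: $-4$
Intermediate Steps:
$V{\left(x \right)} = - 6 x$
$A{\left(p \right)} = 2$ ($A{\left(p \right)} = \left(-2\right) \left(-1\right) = 2$)
$s = - \frac{1}{2}$ ($s = -2 + \left(- \frac{2}{-4} + \frac{5}{5}\right) = -2 + \left(\left(-2\right) \left(- \frac{1}{4}\right) + 5 \cdot \frac{1}{5}\right) = -2 + \left(\frac{1}{2} + 1\right) = -2 + \frac{3}{2} = - \frac{1}{2} \approx -0.5$)
$A{\left(V{\left(-3 \right)} \right)} 4 s = 2 \cdot 4 \left(- \frac{1}{2}\right) = 8 \left(- \frac{1}{2}\right) = -4$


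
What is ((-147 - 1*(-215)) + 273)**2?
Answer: 116281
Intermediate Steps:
((-147 - 1*(-215)) + 273)**2 = ((-147 + 215) + 273)**2 = (68 + 273)**2 = 341**2 = 116281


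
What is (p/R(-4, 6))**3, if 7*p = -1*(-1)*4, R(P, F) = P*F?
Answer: -1/74088 ≈ -1.3497e-5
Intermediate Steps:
R(P, F) = F*P
p = 4/7 (p = (-1*(-1)*4)/7 = (1*4)/7 = (1/7)*4 = 4/7 ≈ 0.57143)
(p/R(-4, 6))**3 = (4/(7*((6*(-4)))))**3 = ((4/7)/(-24))**3 = ((4/7)*(-1/24))**3 = (-1/42)**3 = -1/74088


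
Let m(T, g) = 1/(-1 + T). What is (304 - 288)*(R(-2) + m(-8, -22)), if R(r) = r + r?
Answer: -592/9 ≈ -65.778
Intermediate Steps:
R(r) = 2*r
(304 - 288)*(R(-2) + m(-8, -22)) = (304 - 288)*(2*(-2) + 1/(-1 - 8)) = 16*(-4 + 1/(-9)) = 16*(-4 - ⅑) = 16*(-37/9) = -592/9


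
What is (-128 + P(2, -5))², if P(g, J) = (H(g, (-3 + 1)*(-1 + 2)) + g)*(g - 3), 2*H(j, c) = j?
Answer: 17161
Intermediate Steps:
H(j, c) = j/2
P(g, J) = 3*g*(-3 + g)/2 (P(g, J) = (g/2 + g)*(g - 3) = (3*g/2)*(-3 + g) = 3*g*(-3 + g)/2)
(-128 + P(2, -5))² = (-128 + (3/2)*2*(-3 + 2))² = (-128 + (3/2)*2*(-1))² = (-128 - 3)² = (-131)² = 17161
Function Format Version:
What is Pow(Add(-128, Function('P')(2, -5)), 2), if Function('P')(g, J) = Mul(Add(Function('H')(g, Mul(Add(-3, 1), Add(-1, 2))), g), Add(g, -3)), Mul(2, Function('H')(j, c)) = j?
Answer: 17161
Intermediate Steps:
Function('H')(j, c) = Mul(Rational(1, 2), j)
Function('P')(g, J) = Mul(Rational(3, 2), g, Add(-3, g)) (Function('P')(g, J) = Mul(Add(Mul(Rational(1, 2), g), g), Add(g, -3)) = Mul(Mul(Rational(3, 2), g), Add(-3, g)) = Mul(Rational(3, 2), g, Add(-3, g)))
Pow(Add(-128, Function('P')(2, -5)), 2) = Pow(Add(-128, Mul(Rational(3, 2), 2, Add(-3, 2))), 2) = Pow(Add(-128, Mul(Rational(3, 2), 2, -1)), 2) = Pow(Add(-128, -3), 2) = Pow(-131, 2) = 17161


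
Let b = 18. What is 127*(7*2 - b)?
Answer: -508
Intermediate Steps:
127*(7*2 - b) = 127*(7*2 - 1*18) = 127*(14 - 18) = 127*(-4) = -508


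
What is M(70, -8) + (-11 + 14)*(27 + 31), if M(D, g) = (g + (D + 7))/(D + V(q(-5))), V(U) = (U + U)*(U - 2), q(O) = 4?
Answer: 15033/86 ≈ 174.80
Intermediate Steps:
V(U) = 2*U*(-2 + U) (V(U) = (2*U)*(-2 + U) = 2*U*(-2 + U))
M(D, g) = (7 + D + g)/(16 + D) (M(D, g) = (g + (D + 7))/(D + 2*4*(-2 + 4)) = (g + (7 + D))/(D + 2*4*2) = (7 + D + g)/(D + 16) = (7 + D + g)/(16 + D))
M(70, -8) + (-11 + 14)*(27 + 31) = (7 + 70 - 8)/(16 + 70) + (-11 + 14)*(27 + 31) = 69/86 + 3*58 = (1/86)*69 + 174 = 69/86 + 174 = 15033/86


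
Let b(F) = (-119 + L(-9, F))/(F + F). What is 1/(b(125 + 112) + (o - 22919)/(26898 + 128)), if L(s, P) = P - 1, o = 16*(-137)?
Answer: -1067527/728381 ≈ -1.4656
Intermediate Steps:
o = -2192
L(s, P) = -1 + P
b(F) = (-120 + F)/(2*F) (b(F) = (-119 + (-1 + F))/(F + F) = (-120 + F)/((2*F)) = (-120 + F)*(1/(2*F)) = (-120 + F)/(2*F))
1/(b(125 + 112) + (o - 22919)/(26898 + 128)) = 1/((-120 + (125 + 112))/(2*(125 + 112)) + (-2192 - 22919)/(26898 + 128)) = 1/((½)*(-120 + 237)/237 - 25111/27026) = 1/((½)*(1/237)*117 - 25111*1/27026) = 1/(39/158 - 25111/27026) = 1/(-728381/1067527) = -1067527/728381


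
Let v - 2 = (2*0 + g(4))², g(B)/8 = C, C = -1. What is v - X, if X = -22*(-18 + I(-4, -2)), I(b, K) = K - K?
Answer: -330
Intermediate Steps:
I(b, K) = 0
g(B) = -8 (g(B) = 8*(-1) = -8)
X = 396 (X = -22*(-18 + 0) = -22*(-18) = 396)
v = 66 (v = 2 + (2*0 - 8)² = 2 + (0 - 8)² = 2 + (-8)² = 2 + 64 = 66)
v - X = 66 - 1*396 = 66 - 396 = -330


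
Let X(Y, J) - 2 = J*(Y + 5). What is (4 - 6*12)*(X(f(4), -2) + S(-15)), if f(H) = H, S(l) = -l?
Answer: 68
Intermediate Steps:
X(Y, J) = 2 + J*(5 + Y) (X(Y, J) = 2 + J*(Y + 5) = 2 + J*(5 + Y))
(4 - 6*12)*(X(f(4), -2) + S(-15)) = (4 - 6*12)*((2 + 5*(-2) - 2*4) - 1*(-15)) = (4 - 72)*((2 - 10 - 8) + 15) = -68*(-16 + 15) = -68*(-1) = 68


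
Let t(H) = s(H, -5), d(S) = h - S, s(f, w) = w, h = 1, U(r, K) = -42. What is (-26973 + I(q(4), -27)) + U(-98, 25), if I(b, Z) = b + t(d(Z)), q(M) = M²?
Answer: -27004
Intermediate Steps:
d(S) = 1 - S
t(H) = -5
I(b, Z) = -5 + b (I(b, Z) = b - 5 = -5 + b)
(-26973 + I(q(4), -27)) + U(-98, 25) = (-26973 + (-5 + 4²)) - 42 = (-26973 + (-5 + 16)) - 42 = (-26973 + 11) - 42 = -26962 - 42 = -27004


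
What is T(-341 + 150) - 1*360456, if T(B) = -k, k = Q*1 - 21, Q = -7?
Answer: -360428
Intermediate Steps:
k = -28 (k = -7*1 - 21 = -7 - 21 = -28)
T(B) = 28 (T(B) = -1*(-28) = 28)
T(-341 + 150) - 1*360456 = 28 - 1*360456 = 28 - 360456 = -360428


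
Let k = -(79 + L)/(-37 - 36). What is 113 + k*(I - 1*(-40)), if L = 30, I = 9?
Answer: 13590/73 ≈ 186.16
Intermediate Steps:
k = 109/73 (k = -(79 + 30)/(-37 - 36) = -109/(-73) = -109*(-1)/73 = -1*(-109/73) = 109/73 ≈ 1.4932)
113 + k*(I - 1*(-40)) = 113 + 109*(9 - 1*(-40))/73 = 113 + 109*(9 + 40)/73 = 113 + (109/73)*49 = 113 + 5341/73 = 13590/73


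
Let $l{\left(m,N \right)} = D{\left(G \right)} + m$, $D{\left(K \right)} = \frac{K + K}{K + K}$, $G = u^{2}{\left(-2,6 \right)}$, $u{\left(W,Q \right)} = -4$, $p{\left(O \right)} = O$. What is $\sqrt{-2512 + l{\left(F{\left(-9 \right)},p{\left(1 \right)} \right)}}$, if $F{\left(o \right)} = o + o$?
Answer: $3 i \sqrt{281} \approx 50.289 i$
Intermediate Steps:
$F{\left(o \right)} = 2 o$
$G = 16$ ($G = \left(-4\right)^{2} = 16$)
$D{\left(K \right)} = 1$ ($D{\left(K \right)} = \frac{2 K}{2 K} = 2 K \frac{1}{2 K} = 1$)
$l{\left(m,N \right)} = 1 + m$
$\sqrt{-2512 + l{\left(F{\left(-9 \right)},p{\left(1 \right)} \right)}} = \sqrt{-2512 + \left(1 + 2 \left(-9\right)\right)} = \sqrt{-2512 + \left(1 - 18\right)} = \sqrt{-2512 - 17} = \sqrt{-2529} = 3 i \sqrt{281}$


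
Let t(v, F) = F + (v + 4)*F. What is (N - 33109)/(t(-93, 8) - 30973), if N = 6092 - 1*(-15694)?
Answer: 11323/31677 ≈ 0.35745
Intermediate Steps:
N = 21786 (N = 6092 + 15694 = 21786)
t(v, F) = F + F*(4 + v) (t(v, F) = F + (4 + v)*F = F + F*(4 + v))
(N - 33109)/(t(-93, 8) - 30973) = (21786 - 33109)/(8*(5 - 93) - 30973) = -11323/(8*(-88) - 30973) = -11323/(-704 - 30973) = -11323/(-31677) = -11323*(-1/31677) = 11323/31677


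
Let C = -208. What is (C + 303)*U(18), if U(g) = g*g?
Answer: 30780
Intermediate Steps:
U(g) = g**2
(C + 303)*U(18) = (-208 + 303)*18**2 = 95*324 = 30780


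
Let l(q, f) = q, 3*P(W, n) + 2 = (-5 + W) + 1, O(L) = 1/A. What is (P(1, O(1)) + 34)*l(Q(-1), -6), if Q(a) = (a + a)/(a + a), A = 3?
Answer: 97/3 ≈ 32.333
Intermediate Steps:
Q(a) = 1 (Q(a) = (2*a)/((2*a)) = (2*a)*(1/(2*a)) = 1)
O(L) = 1/3
P(W, n) = -2 + W/3 (P(W, n) = -2/3 + ((-5 + W) + 1)/3 = -2/3 + (-4 + W)/3 = -2/3 + (-4/3 + W/3) = -2 + W/3)
(P(1, O(1)) + 34)*l(Q(-1), -6) = ((-2 + (1/3)*1) + 34)*1 = ((-2 + 1/3) + 34)*1 = (-5/3 + 34)*1 = (97/3)*1 = 97/3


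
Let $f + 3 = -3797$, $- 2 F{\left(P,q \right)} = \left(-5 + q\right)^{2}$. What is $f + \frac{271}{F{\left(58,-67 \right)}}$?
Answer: $- \frac{9849871}{2592} \approx -3800.1$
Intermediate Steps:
$F{\left(P,q \right)} = - \frac{\left(-5 + q\right)^{2}}{2}$
$f = -3800$ ($f = -3 - 3797 = -3800$)
$f + \frac{271}{F{\left(58,-67 \right)}} = -3800 + \frac{271}{\left(- \frac{1}{2}\right) \left(-5 - 67\right)^{2}} = -3800 + \frac{271}{\left(- \frac{1}{2}\right) \left(-72\right)^{2}} = -3800 + \frac{271}{\left(- \frac{1}{2}\right) 5184} = -3800 + \frac{271}{-2592} = -3800 + 271 \left(- \frac{1}{2592}\right) = -3800 - \frac{271}{2592} = - \frac{9849871}{2592}$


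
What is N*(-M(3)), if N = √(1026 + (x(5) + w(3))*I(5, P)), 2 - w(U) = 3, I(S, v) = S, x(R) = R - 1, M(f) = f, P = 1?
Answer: -3*√1041 ≈ -96.794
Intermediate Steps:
x(R) = -1 + R
w(U) = -1 (w(U) = 2 - 1*3 = 2 - 3 = -1)
N = √1041 (N = √(1026 + ((-1 + 5) - 1)*5) = √(1026 + (4 - 1)*5) = √(1026 + 3*5) = √(1026 + 15) = √1041 ≈ 32.265)
N*(-M(3)) = √1041*(-1*3) = √1041*(-3) = -3*√1041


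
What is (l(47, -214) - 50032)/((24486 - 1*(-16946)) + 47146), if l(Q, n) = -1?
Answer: -50033/88578 ≈ -0.56485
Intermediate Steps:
(l(47, -214) - 50032)/((24486 - 1*(-16946)) + 47146) = (-1 - 50032)/((24486 - 1*(-16946)) + 47146) = -50033/((24486 + 16946) + 47146) = -50033/(41432 + 47146) = -50033/88578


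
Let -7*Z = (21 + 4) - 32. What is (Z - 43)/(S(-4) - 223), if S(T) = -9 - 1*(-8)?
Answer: 3/16 ≈ 0.18750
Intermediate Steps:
Z = 1 (Z = -((21 + 4) - 32)/7 = -(25 - 32)/7 = -1/7*(-7) = 1)
S(T) = -1 (S(T) = -9 + 8 = -1)
(Z - 43)/(S(-4) - 223) = (1 - 43)/(-1 - 223) = -42/(-224) = -42*(-1/224) = 3/16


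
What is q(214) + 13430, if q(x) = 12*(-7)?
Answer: 13346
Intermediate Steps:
q(x) = -84
q(214) + 13430 = -84 + 13430 = 13346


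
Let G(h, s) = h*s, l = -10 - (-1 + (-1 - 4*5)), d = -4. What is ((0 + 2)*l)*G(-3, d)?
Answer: 288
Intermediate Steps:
l = 12 (l = -10 - (-1 + (-1 - 20)) = -10 - (-1 - 21) = -10 - 1*(-22) = -10 + 22 = 12)
((0 + 2)*l)*G(-3, d) = ((0 + 2)*12)*(-3*(-4)) = (2*12)*12 = 24*12 = 288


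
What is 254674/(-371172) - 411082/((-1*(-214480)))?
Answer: -3700082279/1421588760 ≈ -2.6028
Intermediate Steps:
254674/(-371172) - 411082/((-1*(-214480))) = 254674*(-1/371172) - 411082/214480 = -127337/185586 - 411082*1/214480 = -127337/185586 - 29363/15320 = -3700082279/1421588760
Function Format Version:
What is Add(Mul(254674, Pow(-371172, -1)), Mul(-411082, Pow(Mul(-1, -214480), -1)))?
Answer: Rational(-3700082279, 1421588760) ≈ -2.6028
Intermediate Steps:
Add(Mul(254674, Pow(-371172, -1)), Mul(-411082, Pow(Mul(-1, -214480), -1))) = Add(Mul(254674, Rational(-1, 371172)), Mul(-411082, Pow(214480, -1))) = Add(Rational(-127337, 185586), Mul(-411082, Rational(1, 214480))) = Add(Rational(-127337, 185586), Rational(-29363, 15320)) = Rational(-3700082279, 1421588760)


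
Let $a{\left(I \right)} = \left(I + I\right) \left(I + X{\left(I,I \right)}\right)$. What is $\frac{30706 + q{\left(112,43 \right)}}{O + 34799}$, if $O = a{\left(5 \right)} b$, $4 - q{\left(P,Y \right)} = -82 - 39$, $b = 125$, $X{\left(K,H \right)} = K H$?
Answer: $\frac{30831}{72299} \approx 0.42644$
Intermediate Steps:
$X{\left(K,H \right)} = H K$
$a{\left(I \right)} = 2 I \left(I + I^{2}\right)$ ($a{\left(I \right)} = \left(I + I\right) \left(I + I I\right) = 2 I \left(I + I^{2}\right)$)
$q{\left(P,Y \right)} = 125$ ($q{\left(P,Y \right)} = 4 - \left(-82 - 39\right) = 4 - -121 = 4 + 121 = 125$)
$O = 37500$ ($O = 2 \cdot 5^{2} \left(1 + 5\right) 125 = 2 \cdot 25 \cdot 6 \cdot 125 = 300 \cdot 125 = 37500$)
$\frac{30706 + q{\left(112,43 \right)}}{O + 34799} = \frac{30706 + 125}{37500 + 34799} = \frac{30831}{72299}$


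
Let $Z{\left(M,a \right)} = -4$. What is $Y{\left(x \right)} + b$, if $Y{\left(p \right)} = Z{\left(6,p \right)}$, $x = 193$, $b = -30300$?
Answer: $-30304$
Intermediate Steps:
$Y{\left(p \right)} = -4$
$Y{\left(x \right)} + b = -4 - 30300 = -30304$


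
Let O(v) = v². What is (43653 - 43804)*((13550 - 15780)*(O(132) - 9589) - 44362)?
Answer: 2644978212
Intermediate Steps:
(43653 - 43804)*((13550 - 15780)*(O(132) - 9589) - 44362) = (43653 - 43804)*((13550 - 15780)*(132² - 9589) - 44362) = -151*(-2230*(17424 - 9589) - 44362) = -151*(-2230*7835 - 44362) = -151*(-17472050 - 44362) = -151*(-17516412) = 2644978212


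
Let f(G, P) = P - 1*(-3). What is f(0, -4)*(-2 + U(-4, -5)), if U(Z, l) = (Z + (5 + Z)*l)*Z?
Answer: -34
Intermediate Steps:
f(G, P) = 3 + P (f(G, P) = P + 3 = 3 + P)
U(Z, l) = Z*(Z + l*(5 + Z)) (U(Z, l) = (Z + l*(5 + Z))*Z = Z*(Z + l*(5 + Z)))
f(0, -4)*(-2 + U(-4, -5)) = (3 - 4)*(-2 - 4*(-4 + 5*(-5) - 4*(-5))) = -(-2 - 4*(-4 - 25 + 20)) = -(-2 - 4*(-9)) = -(-2 + 36) = -1*34 = -34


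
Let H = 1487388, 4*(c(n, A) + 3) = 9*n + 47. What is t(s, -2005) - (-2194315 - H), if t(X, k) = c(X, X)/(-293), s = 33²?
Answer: 1078736520/293 ≈ 3.6817e+6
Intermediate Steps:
c(n, A) = 35/4 + 9*n/4 (c(n, A) = -3 + (9*n + 47)/4 = -3 + (47 + 9*n)/4 = -3 + (47/4 + 9*n/4) = 35/4 + 9*n/4)
s = 1089
t(X, k) = -35/1172 - 9*X/1172 (t(X, k) = (35/4 + 9*X/4)/(-293) = (35/4 + 9*X/4)*(-1/293) = -35/1172 - 9*X/1172)
t(s, -2005) - (-2194315 - H) = (-35/1172 - 9/1172*1089) - (-2194315 - 1*1487388) = (-35/1172 - 9801/1172) - (-2194315 - 1487388) = -2459/293 - 1*(-3681703) = -2459/293 + 3681703 = 1078736520/293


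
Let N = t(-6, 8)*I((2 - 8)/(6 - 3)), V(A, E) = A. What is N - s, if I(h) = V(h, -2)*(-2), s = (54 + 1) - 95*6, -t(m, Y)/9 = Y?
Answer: 227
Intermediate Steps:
t(m, Y) = -9*Y
s = -515 (s = 55 - 570 = -515)
I(h) = -2*h (I(h) = h*(-2) = -2*h)
N = -288 (N = (-9*8)*(-2*(2 - 8)/(6 - 3)) = -(-144)*(-6/3) = -(-144)*(-6*⅓) = -(-144)*(-2) = -72*4 = -288)
N - s = -288 - 1*(-515) = -288 + 515 = 227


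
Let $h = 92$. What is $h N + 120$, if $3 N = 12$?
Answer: $488$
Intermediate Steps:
$N = 4$ ($N = \frac{1}{3} \cdot 12 = 4$)
$h N + 120 = 92 \cdot 4 + 120 = 368 + 120 = 488$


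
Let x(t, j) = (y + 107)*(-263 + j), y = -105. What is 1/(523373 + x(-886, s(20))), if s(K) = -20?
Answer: 1/522807 ≈ 1.9128e-6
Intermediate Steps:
x(t, j) = -526 + 2*j (x(t, j) = (-105 + 107)*(-263 + j) = 2*(-263 + j) = -526 + 2*j)
1/(523373 + x(-886, s(20))) = 1/(523373 + (-526 + 2*(-20))) = 1/(523373 + (-526 - 40)) = 1/(523373 - 566) = 1/522807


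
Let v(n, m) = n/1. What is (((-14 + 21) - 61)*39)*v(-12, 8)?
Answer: 25272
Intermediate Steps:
v(n, m) = n (v(n, m) = n*1 = n)
(((-14 + 21) - 61)*39)*v(-12, 8) = (((-14 + 21) - 61)*39)*(-12) = ((7 - 61)*39)*(-12) = -54*39*(-12) = -2106*(-12) = 25272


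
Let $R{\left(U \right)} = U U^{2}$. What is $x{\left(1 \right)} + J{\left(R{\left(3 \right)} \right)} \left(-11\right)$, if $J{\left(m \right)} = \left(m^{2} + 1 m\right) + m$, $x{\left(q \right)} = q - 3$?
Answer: $-8615$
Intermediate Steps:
$R{\left(U \right)} = U^{3}$
$x{\left(q \right)} = -3 + q$
$J{\left(m \right)} = m^{2} + 2 m$ ($J{\left(m \right)} = \left(m^{2} + m\right) + m = \left(m + m^{2}\right) + m = m^{2} + 2 m$)
$x{\left(1 \right)} + J{\left(R{\left(3 \right)} \right)} \left(-11\right) = \left(-3 + 1\right) + 3^{3} \left(2 + 3^{3}\right) \left(-11\right) = -2 + 27 \left(2 + 27\right) \left(-11\right) = -2 + 27 \cdot 29 \left(-11\right) = -2 + 783 \left(-11\right) = -2 - 8613 = -8615$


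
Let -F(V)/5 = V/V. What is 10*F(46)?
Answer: -50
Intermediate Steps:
F(V) = -5 (F(V) = -5*V/V = -5*1 = -5)
10*F(46) = 10*(-5) = -50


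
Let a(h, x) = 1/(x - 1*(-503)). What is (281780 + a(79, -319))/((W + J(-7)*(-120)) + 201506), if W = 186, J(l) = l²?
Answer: 51847521/36029408 ≈ 1.4390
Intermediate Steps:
a(h, x) = 1/(503 + x) (a(h, x) = 1/(x + 503) = 1/(503 + x))
(281780 + a(79, -319))/((W + J(-7)*(-120)) + 201506) = (281780 + 1/(503 - 319))/((186 + (-7)²*(-120)) + 201506) = (281780 + 1/184)/((186 + 49*(-120)) + 201506) = (281780 + 1/184)/((186 - 5880) + 201506) = 51847521/(184*(-5694 + 201506)) = (51847521/184)/195812 = (51847521/184)*(1/195812) = 51847521/36029408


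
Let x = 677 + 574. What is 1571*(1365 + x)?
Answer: 4109736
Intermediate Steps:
x = 1251
1571*(1365 + x) = 1571*(1365 + 1251) = 1571*2616 = 4109736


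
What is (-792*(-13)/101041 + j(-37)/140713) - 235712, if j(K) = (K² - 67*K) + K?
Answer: -3351300051856597/14217782233 ≈ -2.3571e+5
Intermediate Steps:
j(K) = K² - 66*K
(-792*(-13)/101041 + j(-37)/140713) - 235712 = (-792*(-13)/101041 - 37*(-66 - 37)/140713) - 235712 = (10296*(1/101041) - 37*(-103)*(1/140713)) - 235712 = (10296/101041 + 3811*(1/140713)) - 235712 = (10296/101041 + 3811/140713) - 235712 = 1833848299/14217782233 - 235712 = -3351300051856597/14217782233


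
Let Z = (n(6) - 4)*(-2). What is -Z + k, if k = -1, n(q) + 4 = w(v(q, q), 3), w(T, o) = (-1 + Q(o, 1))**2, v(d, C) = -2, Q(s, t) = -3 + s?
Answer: -15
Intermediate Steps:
w(T, o) = (-4 + o)**2 (w(T, o) = (-1 + (-3 + o))**2 = (-4 + o)**2)
n(q) = -3 (n(q) = -4 + (-4 + 3)**2 = -4 + (-1)**2 = -4 + 1 = -3)
Z = 14 (Z = (-3 - 4)*(-2) = -7*(-2) = 14)
-Z + k = -1*14 - 1 = -14 - 1 = -15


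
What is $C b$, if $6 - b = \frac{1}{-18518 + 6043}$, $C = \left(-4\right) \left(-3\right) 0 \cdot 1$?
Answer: $0$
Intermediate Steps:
$C = 0$ ($C = 12 \cdot 0 \cdot 1 = 0 \cdot 1 = 0$)
$b = \frac{74851}{12475}$ ($b = 6 - \frac{1}{-18518 + 6043} = 6 - \frac{1}{-12475} = 6 - - \frac{1}{12475} = 6 + \frac{1}{12475} = \frac{74851}{12475} \approx 6.0001$)
$C b = 0 \cdot \frac{74851}{12475} = 0$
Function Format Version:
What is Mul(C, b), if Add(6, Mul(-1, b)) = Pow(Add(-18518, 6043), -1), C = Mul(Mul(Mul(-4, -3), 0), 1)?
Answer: 0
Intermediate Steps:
C = 0 (C = Mul(Mul(12, 0), 1) = Mul(0, 1) = 0)
b = Rational(74851, 12475) (b = Add(6, Mul(-1, Pow(Add(-18518, 6043), -1))) = Add(6, Mul(-1, Pow(-12475, -1))) = Add(6, Mul(-1, Rational(-1, 12475))) = Add(6, Rational(1, 12475)) = Rational(74851, 12475) ≈ 6.0001)
Mul(C, b) = Mul(0, Rational(74851, 12475)) = 0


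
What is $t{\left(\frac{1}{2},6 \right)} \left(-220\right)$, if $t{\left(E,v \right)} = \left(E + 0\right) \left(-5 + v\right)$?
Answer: $-110$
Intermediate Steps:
$t{\left(E,v \right)} = E \left(-5 + v\right)$
$t{\left(\frac{1}{2},6 \right)} \left(-220\right) = \frac{-5 + 6}{2} \left(-220\right) = \frac{1}{2} \cdot 1 \left(-220\right) = \frac{1}{2} \left(-220\right) = -110$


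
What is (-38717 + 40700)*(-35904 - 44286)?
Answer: -159016770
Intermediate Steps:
(-38717 + 40700)*(-35904 - 44286) = 1983*(-80190) = -159016770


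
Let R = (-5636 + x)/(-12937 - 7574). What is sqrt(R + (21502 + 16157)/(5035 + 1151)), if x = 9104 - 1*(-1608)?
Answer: sqrt(128973732686062)/4699298 ≈ 2.4167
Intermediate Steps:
x = 10712 (x = 9104 + 1608 = 10712)
R = -564/2279 (R = (-5636 + 10712)/(-12937 - 7574) = 5076/(-20511) = 5076*(-1/20511) = -564/2279 ≈ -0.24748)
sqrt(R + (21502 + 16157)/(5035 + 1151)) = sqrt(-564/2279 + (21502 + 16157)/(5035 + 1151)) = sqrt(-564/2279 + 37659/6186) = sqrt(-564/2279 + 37659*(1/6186)) = sqrt(-564/2279 + 12553/2062) = sqrt(27445319/4699298) = sqrt(128973732686062)/4699298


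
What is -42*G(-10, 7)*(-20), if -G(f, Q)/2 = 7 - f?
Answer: -28560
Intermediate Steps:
G(f, Q) = -14 + 2*f (G(f, Q) = -2*(7 - f) = -14 + 2*f)
-42*G(-10, 7)*(-20) = -42*(-14 + 2*(-10))*(-20) = -42*(-14 - 20)*(-20) = -42*(-34)*(-20) = 1428*(-20) = -28560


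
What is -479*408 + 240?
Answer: -195192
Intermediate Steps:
-479*408 + 240 = -195432 + 240 = -195192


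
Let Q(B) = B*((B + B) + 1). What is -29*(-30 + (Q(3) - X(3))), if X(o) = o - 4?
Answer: 232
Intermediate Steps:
Q(B) = B*(1 + 2*B) (Q(B) = B*(2*B + 1) = B*(1 + 2*B))
X(o) = -4 + o
-29*(-30 + (Q(3) - X(3))) = -29*(-30 + (3*(1 + 2*3) - (-4 + 3))) = -29*(-30 + (3*(1 + 6) - 1*(-1))) = -29*(-30 + (3*7 + 1)) = -29*(-30 + (21 + 1)) = -29*(-30 + 22) = -29*(-8) = 232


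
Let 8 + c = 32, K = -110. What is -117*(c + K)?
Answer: 10062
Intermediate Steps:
c = 24 (c = -8 + 32 = 24)
-117*(c + K) = -117*(24 - 110) = -117*(-86) = 10062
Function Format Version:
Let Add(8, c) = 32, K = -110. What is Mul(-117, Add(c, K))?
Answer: 10062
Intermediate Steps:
c = 24 (c = Add(-8, 32) = 24)
Mul(-117, Add(c, K)) = Mul(-117, Add(24, -110)) = Mul(-117, -86) = 10062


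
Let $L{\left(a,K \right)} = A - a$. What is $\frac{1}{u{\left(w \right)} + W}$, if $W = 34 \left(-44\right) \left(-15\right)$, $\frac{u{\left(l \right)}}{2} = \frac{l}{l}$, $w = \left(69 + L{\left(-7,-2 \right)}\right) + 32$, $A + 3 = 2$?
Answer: $\frac{1}{22442} \approx 4.4559 \cdot 10^{-5}$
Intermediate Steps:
$A = -1$ ($A = -3 + 2 = -1$)
$L{\left(a,K \right)} = -1 - a$
$w = 107$ ($w = \left(69 - -6\right) + 32 = \left(69 + \left(-1 + 7\right)\right) + 32 = \left(69 + 6\right) + 32 = 75 + 32 = 107$)
$u{\left(l \right)} = 2$ ($u{\left(l \right)} = 2 \frac{l}{l} = 2 \cdot 1 = 2$)
$W = 22440$ ($W = \left(-1496\right) \left(-15\right) = 22440$)
$\frac{1}{u{\left(w \right)} + W} = \frac{1}{2 + 22440} = \frac{1}{22442}$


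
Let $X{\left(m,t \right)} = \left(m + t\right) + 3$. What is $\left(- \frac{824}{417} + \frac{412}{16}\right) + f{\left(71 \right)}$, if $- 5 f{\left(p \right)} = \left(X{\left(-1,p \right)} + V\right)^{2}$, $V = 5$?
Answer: $- \frac{9949837}{8340} \approx -1193.0$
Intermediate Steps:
$X{\left(m,t \right)} = 3 + m + t$
$f{\left(p \right)} = - \frac{\left(7 + p\right)^{2}}{5}$ ($f{\left(p \right)} = - \frac{\left(\left(3 - 1 + p\right) + 5\right)^{2}}{5} = - \frac{\left(\left(2 + p\right) + 5\right)^{2}}{5} = - \frac{\left(7 + p\right)^{2}}{5}$)
$\left(- \frac{824}{417} + \frac{412}{16}\right) + f{\left(71 \right)} = \left(- \frac{824}{417} + \frac{412}{16}\right) - \frac{\left(7 + 71\right)^{2}}{5} = \left(\left(-824\right) \frac{1}{417} + 412 \cdot \frac{1}{16}\right) - \frac{78^{2}}{5} = \left(- \frac{824}{417} + \frac{103}{4}\right) - \frac{6084}{5} = \frac{39655}{1668} - \frac{6084}{5} = - \frac{9949837}{8340}$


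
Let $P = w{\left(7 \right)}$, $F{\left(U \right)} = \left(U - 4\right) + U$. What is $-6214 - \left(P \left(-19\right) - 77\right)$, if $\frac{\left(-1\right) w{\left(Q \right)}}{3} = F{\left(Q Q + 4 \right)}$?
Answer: $-11951$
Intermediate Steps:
$F{\left(U \right)} = -4 + 2 U$ ($F{\left(U \right)} = \left(-4 + U\right) + U = -4 + 2 U$)
$w{\left(Q \right)} = -12 - 6 Q^{2}$ ($w{\left(Q \right)} = - 3 \left(-4 + 2 \left(Q Q + 4\right)\right) = - 3 \left(-4 + 2 \left(Q^{2} + 4\right)\right) = - 3 \left(-4 + 2 \left(4 + Q^{2}\right)\right) = - 3 \left(-4 + \left(8 + 2 Q^{2}\right)\right) = - 3 \left(4 + 2 Q^{2}\right) = -12 - 6 Q^{2}$)
$P = -306$ ($P = -12 - 6 \cdot 7^{2} = -12 - 294 = -306$)
$-6214 - \left(P \left(-19\right) - 77\right) = -6214 - \left(\left(-306\right) \left(-19\right) - 77\right) = -6214 - \left(5814 - 77\right) = -6214 - 5737 = -11951$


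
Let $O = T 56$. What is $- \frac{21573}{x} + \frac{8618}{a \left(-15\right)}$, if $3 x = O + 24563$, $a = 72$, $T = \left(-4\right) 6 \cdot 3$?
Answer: $- \frac{123416339}{11086740} \approx -11.132$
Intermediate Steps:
$T = -72$ ($T = \left(-24\right) 3 = -72$)
$O = -4032$ ($O = \left(-72\right) 56 = -4032$)
$x = \frac{20531}{3}$ ($x = \frac{-4032 + 24563}{3} = \frac{1}{3} \cdot 20531 = \frac{20531}{3} \approx 6843.7$)
$- \frac{21573}{x} + \frac{8618}{a \left(-15\right)} = - \frac{21573}{\frac{20531}{3}} + \frac{8618}{72 \left(-15\right)} = \left(-21573\right) \frac{3}{20531} + \frac{8618}{-1080} = - \frac{64719}{20531} + 8618 \left(- \frac{1}{1080}\right) = - \frac{64719}{20531} - \frac{4309}{540} = - \frac{123416339}{11086740}$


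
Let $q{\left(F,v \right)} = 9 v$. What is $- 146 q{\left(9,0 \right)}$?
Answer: $0$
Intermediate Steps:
$- 146 q{\left(9,0 \right)} = - 146 \cdot 9 \cdot 0 = \left(-146\right) 0 = 0$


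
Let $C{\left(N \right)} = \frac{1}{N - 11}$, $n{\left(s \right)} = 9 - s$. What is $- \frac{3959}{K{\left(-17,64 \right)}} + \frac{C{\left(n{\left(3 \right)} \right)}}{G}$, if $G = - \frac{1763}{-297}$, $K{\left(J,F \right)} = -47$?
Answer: $\frac{34884626}{414305} \approx 84.2$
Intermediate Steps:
$G = \frac{1763}{297}$ ($G = \left(-1763\right) \left(- \frac{1}{297}\right) = \frac{1763}{297} \approx 5.936$)
$C{\left(N \right)} = \frac{1}{-11 + N}$
$- \frac{3959}{K{\left(-17,64 \right)}} + \frac{C{\left(n{\left(3 \right)} \right)}}{G} = - \frac{3959}{-47} + \frac{1}{\left(-11 + \left(9 - 3\right)\right) \frac{1763}{297}} = \left(-3959\right) \left(- \frac{1}{47}\right) + \frac{1}{-11 + \left(9 - 3\right)} \frac{297}{1763} = \frac{3959}{47} + \frac{1}{-11 + 6} \cdot \frac{297}{1763} = \frac{3959}{47} + \frac{1}{-5} \cdot \frac{297}{1763} = \frac{3959}{47} - \frac{297}{8815} = \frac{34884626}{414305}$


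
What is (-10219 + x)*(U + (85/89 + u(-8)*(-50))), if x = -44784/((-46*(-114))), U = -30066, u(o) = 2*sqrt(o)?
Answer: 629435000485/2047 + 893887000*I*sqrt(2)/437 ≈ 3.0749e+8 + 2.8928e+6*I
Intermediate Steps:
x = -3732/437 (x = -44784/5244 = -44784*1/5244 = -3732/437 ≈ -8.5400)
(-10219 + x)*(U + (85/89 + u(-8)*(-50))) = (-10219 - 3732/437)*(-30066 + (85/89 + (2*sqrt(-8))*(-50))) = -4469435*(-30066 + (85*(1/89) + (2*(2*I*sqrt(2)))*(-50)))/437 = -4469435*(-30066 + (85/89 + (4*I*sqrt(2))*(-50)))/437 = -4469435*(-30066 + (85/89 - 200*I*sqrt(2)))/437 = -4469435*(-2675789/89 - 200*I*sqrt(2))/437 = 629435000485/2047 + 893887000*I*sqrt(2)/437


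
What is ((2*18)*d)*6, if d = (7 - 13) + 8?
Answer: 432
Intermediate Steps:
d = 2 (d = -6 + 8 = 2)
((2*18)*d)*6 = ((2*18)*2)*6 = (36*2)*6 = 72*6 = 432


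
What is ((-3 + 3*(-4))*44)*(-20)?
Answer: 13200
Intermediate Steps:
((-3 + 3*(-4))*44)*(-20) = ((-3 - 12)*44)*(-20) = -15*44*(-20) = -660*(-20) = 13200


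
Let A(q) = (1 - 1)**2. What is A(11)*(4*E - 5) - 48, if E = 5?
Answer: -48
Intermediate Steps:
A(q) = 0 (A(q) = 0**2 = 0)
A(11)*(4*E - 5) - 48 = 0*(4*5 - 5) - 48 = 0*(20 - 5) - 48 = 0*15 - 48 = 0 - 48 = -48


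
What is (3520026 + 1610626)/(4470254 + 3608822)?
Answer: 1282663/2019769 ≈ 0.63505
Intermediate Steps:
(3520026 + 1610626)/(4470254 + 3608822) = 5130652/8079076 = 5130652*(1/8079076) = 1282663/2019769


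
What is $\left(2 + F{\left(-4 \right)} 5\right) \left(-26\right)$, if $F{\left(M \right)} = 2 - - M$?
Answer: $208$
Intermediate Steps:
$F{\left(M \right)} = 2 + M$
$\left(2 + F{\left(-4 \right)} 5\right) \left(-26\right) = \left(2 + \left(2 - 4\right) 5\right) \left(-26\right) = \left(2 - 10\right) \left(-26\right) = \left(-8\right) \left(-26\right) = 208$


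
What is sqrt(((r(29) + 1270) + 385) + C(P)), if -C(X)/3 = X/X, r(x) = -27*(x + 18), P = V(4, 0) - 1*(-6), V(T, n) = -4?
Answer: sqrt(383) ≈ 19.570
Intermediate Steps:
P = 2 (P = -4 - 1*(-6) = -4 + 6 = 2)
r(x) = -486 - 27*x (r(x) = -27*(18 + x) = -486 - 27*x)
C(X) = -3 (C(X) = -3*X/X = -3*1 = -3)
sqrt(((r(29) + 1270) + 385) + C(P)) = sqrt((((-486 - 27*29) + 1270) + 385) - 3) = sqrt((((-486 - 783) + 1270) + 385) - 3) = sqrt(((-1269 + 1270) + 385) - 3) = sqrt((1 + 385) - 3) = sqrt(386 - 3) = sqrt(383)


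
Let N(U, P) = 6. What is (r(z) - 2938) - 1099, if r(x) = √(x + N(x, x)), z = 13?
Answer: -4037 + √19 ≈ -4032.6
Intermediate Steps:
r(x) = √(6 + x) (r(x) = √(x + 6) = √(6 + x))
(r(z) - 2938) - 1099 = (√(6 + 13) - 2938) - 1099 = (√19 - 2938) - 1099 = (-2938 + √19) - 1099 = -4037 + √19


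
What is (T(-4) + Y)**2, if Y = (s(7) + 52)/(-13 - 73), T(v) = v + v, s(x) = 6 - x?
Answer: 546121/7396 ≈ 73.840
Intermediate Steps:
T(v) = 2*v
Y = -51/86 (Y = ((6 - 1*7) + 52)/(-13 - 73) = ((6 - 7) + 52)/(-86) = (-1 + 52)*(-1/86) = 51*(-1/86) = -51/86 ≈ -0.59302)
(T(-4) + Y)**2 = (2*(-4) - 51/86)**2 = (-8 - 51/86)**2 = (-739/86)**2 = 546121/7396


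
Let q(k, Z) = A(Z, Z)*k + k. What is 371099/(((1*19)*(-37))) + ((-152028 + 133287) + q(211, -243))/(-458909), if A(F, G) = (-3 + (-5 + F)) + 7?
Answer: -170251451149/322613027 ≈ -527.73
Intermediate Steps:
A(F, G) = -1 + F (A(F, G) = (-8 + F) + 7 = -1 + F)
q(k, Z) = k + k*(-1 + Z) (q(k, Z) = (-1 + Z)*k + k = k*(-1 + Z) + k = k + k*(-1 + Z))
371099/(((1*19)*(-37))) + ((-152028 + 133287) + q(211, -243))/(-458909) = 371099/(((1*19)*(-37))) + ((-152028 + 133287) - 243*211)/(-458909) = 371099/((19*(-37))) + (-18741 - 51273)*(-1/458909) = 371099/(-703) - 70014*(-1/458909) = 371099*(-1/703) + 70014/458909 = -371099/703 + 70014/458909 = -170251451149/322613027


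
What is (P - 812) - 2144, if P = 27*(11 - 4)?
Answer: -2767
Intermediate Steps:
P = 189 (P = 27*7 = 189)
(P - 812) - 2144 = (189 - 812) - 2144 = -623 - 2144 = -2767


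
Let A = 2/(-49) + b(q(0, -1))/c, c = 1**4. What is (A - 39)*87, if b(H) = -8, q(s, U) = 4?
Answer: -200535/49 ≈ -4092.6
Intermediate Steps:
c = 1
A = -394/49 (A = 2/(-49) - 8/1 = 2*(-1/49) - 8*1 = -2/49 - 8 = -394/49 ≈ -8.0408)
(A - 39)*87 = (-394/49 - 39)*87 = -2305/49*87 = -200535/49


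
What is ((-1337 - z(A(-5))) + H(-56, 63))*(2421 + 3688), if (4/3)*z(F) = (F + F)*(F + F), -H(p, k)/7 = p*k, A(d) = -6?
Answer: 142040359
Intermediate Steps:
H(p, k) = -7*k*p (H(p, k) = -7*p*k = -7*k*p)
z(F) = 3*F² (z(F) = 3*((F + F)*(F + F))/4 = 3*((2*F)*(2*F))/4 = 3*(4*F²)/4 = 3*F²)
((-1337 - z(A(-5))) + H(-56, 63))*(2421 + 3688) = ((-1337 - 3*(-6)²) - 7*63*(-56))*(2421 + 3688) = ((-1337 - 3*36) + 24696)*6109 = ((-1337 - 1*108) + 24696)*6109 = ((-1337 - 108) + 24696)*6109 = (-1445 + 24696)*6109 = 23251*6109 = 142040359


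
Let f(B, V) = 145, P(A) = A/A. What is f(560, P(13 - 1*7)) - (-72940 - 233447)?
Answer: 306532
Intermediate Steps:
P(A) = 1
f(560, P(13 - 1*7)) - (-72940 - 233447) = 145 - (-72940 - 233447) = 145 - 1*(-306387) = 145 + 306387 = 306532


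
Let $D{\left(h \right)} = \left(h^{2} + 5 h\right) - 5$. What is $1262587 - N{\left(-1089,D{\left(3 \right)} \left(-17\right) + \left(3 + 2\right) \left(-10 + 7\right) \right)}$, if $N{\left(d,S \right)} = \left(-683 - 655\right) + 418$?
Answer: $1263507$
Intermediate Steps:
$D{\left(h \right)} = -5 + h^{2} + 5 h$
$N{\left(d,S \right)} = -920$ ($N{\left(d,S \right)} = -1338 + 418 = -920$)
$1262587 - N{\left(-1089,D{\left(3 \right)} \left(-17\right) + \left(3 + 2\right) \left(-10 + 7\right) \right)} = 1262587 - -920 = 1262587 + 920 = 1263507$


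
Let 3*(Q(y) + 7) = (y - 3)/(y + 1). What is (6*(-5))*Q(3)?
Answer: 210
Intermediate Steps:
Q(y) = -7 + (-3 + y)/(3*(1 + y)) (Q(y) = -7 + ((y - 3)/(y + 1))/3 = -7 + ((-3 + y)/(1 + y))/3 = -7 + (-3 + y)/(3*(1 + y)))
(6*(-5))*Q(3) = (6*(-5))*(4*(-6 - 5*3)/(3*(1 + 3))) = -40*(-6 - 15)/4 = -40*(-21)/4 = -30*(-7) = 210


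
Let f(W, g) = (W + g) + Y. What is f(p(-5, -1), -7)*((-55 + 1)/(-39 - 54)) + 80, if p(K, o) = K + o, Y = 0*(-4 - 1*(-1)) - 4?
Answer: 2174/31 ≈ 70.129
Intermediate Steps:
Y = -4 (Y = 0*(-4 + 1) - 4 = 0*(-3) - 4 = 0 - 4 = -4)
f(W, g) = -4 + W + g (f(W, g) = (W + g) - 4 = -4 + W + g)
f(p(-5, -1), -7)*((-55 + 1)/(-39 - 54)) + 80 = (-4 + (-5 - 1) - 7)*((-55 + 1)/(-39 - 54)) + 80 = (-4 - 6 - 7)*(-54/(-93)) + 80 = -(-918)*(-1)/93 + 80 = -17*18/31 + 80 = -306/31 + 80 = 2174/31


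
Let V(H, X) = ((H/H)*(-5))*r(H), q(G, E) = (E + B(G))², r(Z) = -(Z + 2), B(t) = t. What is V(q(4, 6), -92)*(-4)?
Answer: -2040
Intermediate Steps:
r(Z) = -2 - Z (r(Z) = -(2 + Z) = -2 - Z)
q(G, E) = (E + G)²
V(H, X) = 10 + 5*H (V(H, X) = ((H/H)*(-5))*(-2 - H) = (1*(-5))*(-2 - H) = -5*(-2 - H) = 10 + 5*H)
V(q(4, 6), -92)*(-4) = (10 + 5*(6 + 4)²)*(-4) = (10 + 5*10²)*(-4) = (10 + 5*100)*(-4) = (10 + 500)*(-4) = 510*(-4) = -2040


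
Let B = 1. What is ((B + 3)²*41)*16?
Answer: 10496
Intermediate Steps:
((B + 3)²*41)*16 = ((1 + 3)²*41)*16 = (4²*41)*16 = (16*41)*16 = 656*16 = 10496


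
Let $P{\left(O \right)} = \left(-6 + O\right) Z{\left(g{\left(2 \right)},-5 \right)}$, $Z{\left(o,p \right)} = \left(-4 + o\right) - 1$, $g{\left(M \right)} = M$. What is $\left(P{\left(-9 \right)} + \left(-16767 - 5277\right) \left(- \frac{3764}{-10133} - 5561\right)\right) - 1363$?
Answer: $\frac{1242074540062}{10133} \approx 1.2258 \cdot 10^{8}$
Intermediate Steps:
$Z{\left(o,p \right)} = -5 + o$
$P{\left(O \right)} = 18 - 3 O$ ($P{\left(O \right)} = \left(-6 + O\right) \left(-5 + 2\right) = \left(-6 + O\right) \left(-3\right) = 18 - 3 O$)
$\left(P{\left(-9 \right)} + \left(-16767 - 5277\right) \left(- \frac{3764}{-10133} - 5561\right)\right) - 1363 = \left(\left(18 - -27\right) + \left(-16767 - 5277\right) \left(- \frac{3764}{-10133} - 5561\right)\right) - 1363 = \left(\left(18 + 27\right) - 22044 \left(\left(-3764\right) \left(- \frac{1}{10133}\right) - 5561\right)\right) - 1363 = \left(45 - 22044 \left(\frac{3764}{10133} - 5561\right)\right) - 1363 = \left(45 - - \frac{1242087895356}{10133}\right) - 1363 = \left(45 + \frac{1242087895356}{10133}\right) - 1363 = \frac{1242088351341}{10133} - 1363 = \frac{1242074540062}{10133}$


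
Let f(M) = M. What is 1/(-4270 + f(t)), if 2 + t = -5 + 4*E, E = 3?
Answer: -1/4265 ≈ -0.00023447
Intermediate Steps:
t = 5 (t = -2 + (-5 + 4*3) = -2 + (-5 + 12) = -2 + 7 = 5)
1/(-4270 + f(t)) = 1/(-4270 + 5) = 1/(-4265) = -1/4265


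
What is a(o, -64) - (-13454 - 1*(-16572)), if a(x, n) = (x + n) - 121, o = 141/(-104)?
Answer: -343653/104 ≈ -3304.4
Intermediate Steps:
o = -141/104 (o = 141*(-1/104) = -141/104 ≈ -1.3558)
a(x, n) = -121 + n + x (a(x, n) = (n + x) - 121 = -121 + n + x)
a(o, -64) - (-13454 - 1*(-16572)) = (-121 - 64 - 141/104) - (-13454 - 1*(-16572)) = -19381/104 - (-13454 + 16572) = -19381/104 - 1*3118 = -19381/104 - 3118 = -343653/104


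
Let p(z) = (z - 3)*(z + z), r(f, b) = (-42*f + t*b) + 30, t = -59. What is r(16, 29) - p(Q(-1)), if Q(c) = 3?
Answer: -2353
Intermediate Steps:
r(f, b) = 30 - 59*b - 42*f (r(f, b) = (-42*f - 59*b) + 30 = (-59*b - 42*f) + 30 = 30 - 59*b - 42*f)
p(z) = 2*z*(-3 + z) (p(z) = (-3 + z)*(2*z) = 2*z*(-3 + z))
r(16, 29) - p(Q(-1)) = (30 - 59*29 - 42*16) - 2*3*(-3 + 3) = (30 - 1711 - 672) - 2*3*0 = -2353 - 1*0 = -2353 + 0 = -2353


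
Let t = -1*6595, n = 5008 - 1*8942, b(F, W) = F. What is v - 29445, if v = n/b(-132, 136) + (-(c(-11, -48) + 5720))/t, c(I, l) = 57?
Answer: -12803171503/435270 ≈ -29414.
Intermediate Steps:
n = -3934 (n = 5008 - 8942 = -3934)
t = -6595
v = 13353647/435270 (v = -3934/(-132) - (57 + 5720)/(-6595) = -3934*(-1/132) - 1*5777*(-1/6595) = 1967/66 - 5777*(-1/6595) = 1967/66 + 5777/6595 = 13353647/435270 ≈ 30.679)
v - 29445 = 13353647/435270 - 29445 = -12803171503/435270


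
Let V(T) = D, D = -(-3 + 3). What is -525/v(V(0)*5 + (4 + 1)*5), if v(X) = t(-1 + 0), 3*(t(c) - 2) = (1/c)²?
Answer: -225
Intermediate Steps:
D = 0 (D = -1*0 = 0)
V(T) = 0
t(c) = 2 + 1/(3*c²) (t(c) = 2 + (1/c)²/3 = 2 + 1/(3*c²))
v(X) = 7/3 (v(X) = 2 + 1/(3*(-1 + 0)²) = 2 + (⅓)/(-1)² = 2 + (⅓)*1 = 2 + ⅓ = 7/3)
-525/v(V(0)*5 + (4 + 1)*5) = -525/7/3 = -525*3/7 = -225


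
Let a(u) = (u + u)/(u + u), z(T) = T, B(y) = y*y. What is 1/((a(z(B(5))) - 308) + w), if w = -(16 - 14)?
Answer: -1/309 ≈ -0.0032362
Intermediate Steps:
B(y) = y**2
a(u) = 1 (a(u) = (2*u)/((2*u)) = (2*u)*(1/(2*u)) = 1)
w = -2 (w = -1*2 = -2)
1/((a(z(B(5))) - 308) + w) = 1/((1 - 308) - 2) = 1/(-307 - 2) = 1/(-309) = -1/309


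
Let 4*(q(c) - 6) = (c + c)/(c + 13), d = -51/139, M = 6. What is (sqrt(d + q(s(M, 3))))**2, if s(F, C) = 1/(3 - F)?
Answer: 59369/10564 ≈ 5.6199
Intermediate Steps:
d = -51/139 (d = -51*1/139 = -51/139 ≈ -0.36691)
q(c) = 6 + c/(2*(13 + c)) (q(c) = 6 + ((c + c)/(c + 13))/4 = 6 + ((2*c)/(13 + c))/4 = 6 + (2*c/(13 + c))/4 = 6 + c/(2*(13 + c)))
(sqrt(d + q(s(M, 3))))**2 = (sqrt(-51/139 + 13*(12 - 1/(-3 + 6))/(2*(13 - 1/(-3 + 6)))))**2 = (sqrt(-51/139 + 13*(12 - 1/3)/(2*(13 - 1/3))))**2 = (sqrt(-51/139 + (13/2)*(35/3)/(38/3)))**2 = (sqrt(-51/139 + (13/2)*(3/38)*(35/3)))**2 = (sqrt(-51/139 + 455/76))**2 = (sqrt(59369/10564))**2 = (sqrt(156793529)/5282)**2 = 59369/10564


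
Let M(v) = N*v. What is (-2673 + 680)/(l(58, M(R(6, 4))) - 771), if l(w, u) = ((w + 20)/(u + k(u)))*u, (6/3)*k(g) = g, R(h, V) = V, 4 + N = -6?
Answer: 1993/719 ≈ 2.7719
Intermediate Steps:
N = -10 (N = -4 - 6 = -10)
k(g) = g/2
M(v) = -10*v
l(w, u) = 40/3 + 2*w/3 (l(w, u) = ((w + 20)/(u + u/2))*u = ((20 + w)/((3*u/2)))*u = ((20 + w)*(2/(3*u)))*u = (2*(20 + w)/(3*u))*u = 40/3 + 2*w/3)
(-2673 + 680)/(l(58, M(R(6, 4))) - 771) = (-2673 + 680)/((40/3 + (⅔)*58) - 771) = -1993/((40/3 + 116/3) - 771) = -1993/(52 - 771) = -1993/(-719) = -1993*(-1/719) = 1993/719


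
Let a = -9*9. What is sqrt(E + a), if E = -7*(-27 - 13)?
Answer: sqrt(199) ≈ 14.107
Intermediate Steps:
E = 280 (E = -7*(-40) = 280)
a = -81
sqrt(E + a) = sqrt(280 - 81) = sqrt(199)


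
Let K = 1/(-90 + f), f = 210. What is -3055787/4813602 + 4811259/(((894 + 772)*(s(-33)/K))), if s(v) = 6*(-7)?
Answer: -904033875937/748483020320 ≈ -1.2078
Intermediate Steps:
s(v) = -42
K = 1/120 (K = 1/(-90 + 210) = 1/120 ≈ 0.0083333)
-3055787/4813602 + 4811259/(((894 + 772)*(s(-33)/K))) = -3055787/4813602 + 4811259/(((894 + 772)*(-42/1/120))) = -3055787*1/4813602 + 4811259/((1666*(-42*120))) = -3055787/4813602 + 4811259/((1666*(-5040))) = -3055787/4813602 + 4811259/(-8396640) = -3055787/4813602 + 4811259*(-1/8396640) = -3055787/4813602 - 1603753/2798880 = -904033875937/748483020320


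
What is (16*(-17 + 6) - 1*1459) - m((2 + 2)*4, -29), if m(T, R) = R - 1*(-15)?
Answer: -1621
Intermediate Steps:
m(T, R) = 15 + R (m(T, R) = R + 15 = 15 + R)
(16*(-17 + 6) - 1*1459) - m((2 + 2)*4, -29) = (16*(-17 + 6) - 1*1459) - (15 - 29) = (16*(-11) - 1459) - 1*(-14) = (-176 - 1459) + 14 = -1635 + 14 = -1621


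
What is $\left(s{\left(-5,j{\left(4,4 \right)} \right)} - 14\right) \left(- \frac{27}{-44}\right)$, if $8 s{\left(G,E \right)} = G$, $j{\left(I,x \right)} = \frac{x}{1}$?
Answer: $- \frac{3159}{352} \approx -8.9744$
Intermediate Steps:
$j{\left(I,x \right)} = x$ ($j{\left(I,x \right)} = x 1 = x$)
$s{\left(G,E \right)} = \frac{G}{8}$
$\left(s{\left(-5,j{\left(4,4 \right)} \right)} - 14\right) \left(- \frac{27}{-44}\right) = \left(\frac{1}{8} \left(-5\right) - 14\right) \left(- \frac{27}{-44}\right) = \left(- \frac{5}{8} - 14\right) \left(\left(-27\right) \left(- \frac{1}{44}\right)\right) = \left(- \frac{117}{8}\right) \frac{27}{44} = - \frac{3159}{352}$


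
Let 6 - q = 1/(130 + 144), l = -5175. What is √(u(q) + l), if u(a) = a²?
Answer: I*√385818851/274 ≈ 71.687*I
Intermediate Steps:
q = 1643/274 (q = 6 - 1/(130 + 144) = 6 - 1/274 = 1643/274 ≈ 5.9964)
√(u(q) + l) = √((1643/274)² - 5175) = √(2699449/75076 - 5175) = √(-385818851/75076) = I*√385818851/274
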